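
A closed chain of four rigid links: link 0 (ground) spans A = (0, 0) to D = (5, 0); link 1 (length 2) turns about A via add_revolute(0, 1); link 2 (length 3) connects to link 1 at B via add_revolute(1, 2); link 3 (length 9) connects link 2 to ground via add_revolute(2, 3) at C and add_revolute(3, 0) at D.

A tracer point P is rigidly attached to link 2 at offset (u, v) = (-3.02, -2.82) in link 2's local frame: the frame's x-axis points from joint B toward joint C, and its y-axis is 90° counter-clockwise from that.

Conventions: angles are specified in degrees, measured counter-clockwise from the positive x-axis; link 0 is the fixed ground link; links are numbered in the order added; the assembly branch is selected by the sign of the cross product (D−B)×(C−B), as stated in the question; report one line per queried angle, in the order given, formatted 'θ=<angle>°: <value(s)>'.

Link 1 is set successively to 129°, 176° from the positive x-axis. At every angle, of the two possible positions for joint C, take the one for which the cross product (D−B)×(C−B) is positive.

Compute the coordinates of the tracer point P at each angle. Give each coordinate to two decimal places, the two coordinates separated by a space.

A=(0,0), D=(5.00,0)
θ=129°: B = A + 2.00·(cos129°, sin129°) = (-1.2586, 1.5543)
θ=129°: |BD| = 6.4488
θ=129°: circle(B,3.00) ∩ circle(D,9.00): a=-2.3581, h=1.8546
θ=129°:   candidates: C₊=(-3.1002,3.9225) cross=11.960; C₋=(-3.9942,0.3228) cross=-11.960
θ=129°:   branch + wants cross > 0 → take C=(-3.1002,3.9225) (cross=11.960)
θ=129°: ex = (C−B)/|BC| = (-0.6139,0.7894); ey = (-0.7894,-0.6139)
θ=129°: P = B + -3.02·ex + -2.82·ey = (2.8214,0.9014)
θ=176°: B = A + 2.00·(cos176°, sin176°) = (-1.9951, 0.1395)
θ=176°: |BD| = 6.9965
θ=176°: circle(B,3.00) ∩ circle(D,9.00): a=-1.6472, h=2.5074
θ=176°:   candidates: C₊=(-3.5920,2.6792) cross=17.543; C₋=(-3.6920,-2.3345) cross=-17.543
θ=176°:   branch + wants cross > 0 → take C=(-3.5920,2.6792) (cross=17.543)
θ=176°: ex = (C−B)/|BC| = (-0.5323,0.8466); ey = (-0.8466,-0.5323)
θ=176°: P = B + -3.02·ex + -2.82·ey = (1.9997,-0.9161)

θ=129°: 2.82 0.90
θ=176°: 2.00 -0.92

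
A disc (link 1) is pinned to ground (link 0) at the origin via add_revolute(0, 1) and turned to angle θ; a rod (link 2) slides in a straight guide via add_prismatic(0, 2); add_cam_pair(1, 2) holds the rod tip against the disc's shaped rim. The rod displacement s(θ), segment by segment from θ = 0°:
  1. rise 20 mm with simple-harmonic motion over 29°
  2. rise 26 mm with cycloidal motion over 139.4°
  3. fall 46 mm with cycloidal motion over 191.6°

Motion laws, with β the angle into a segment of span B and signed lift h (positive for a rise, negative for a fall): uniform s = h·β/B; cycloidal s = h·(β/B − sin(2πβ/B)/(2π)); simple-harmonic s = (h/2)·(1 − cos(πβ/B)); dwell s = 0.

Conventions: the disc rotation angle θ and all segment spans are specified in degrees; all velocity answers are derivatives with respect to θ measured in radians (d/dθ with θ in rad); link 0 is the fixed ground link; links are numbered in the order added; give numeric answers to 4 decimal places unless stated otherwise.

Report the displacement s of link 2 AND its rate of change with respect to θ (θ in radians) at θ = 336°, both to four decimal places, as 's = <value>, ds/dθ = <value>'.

segment 1 (0° to 29°, simple-harmonic, h = 20) is passed completely: s = 0.0000 + (20) = 20.0000
segment 2 (29° to 168.4°, cycloidal, h = 26) is passed completely: s = 20.0000 + (26) = 46.0000
θ = 336° falls in segment 3 (168.4° to 360°, cycloidal, h = -46): β = 336 − 168.4 = 167.6°, B = 191.6°; Δs = -46·(0.8747 − sin(2π·0.8747)/(2π)) = -45.4233; s = 46.0000 − 45.4233 = 0.5767
velocity in seg [168.4°–360°] (cycloidal), θ in radians: β = 167.6° = 2.9252 rad, B = 191.6° = 3.3441 rad; ds/dθ = (h/B)(1 − cos(2πβ/B)) = ((-46)/3.3441)(1 − cos(2π·0.8747)) = -4.044934 mm/rad

s = 0.5767, ds/dθ = -4.0449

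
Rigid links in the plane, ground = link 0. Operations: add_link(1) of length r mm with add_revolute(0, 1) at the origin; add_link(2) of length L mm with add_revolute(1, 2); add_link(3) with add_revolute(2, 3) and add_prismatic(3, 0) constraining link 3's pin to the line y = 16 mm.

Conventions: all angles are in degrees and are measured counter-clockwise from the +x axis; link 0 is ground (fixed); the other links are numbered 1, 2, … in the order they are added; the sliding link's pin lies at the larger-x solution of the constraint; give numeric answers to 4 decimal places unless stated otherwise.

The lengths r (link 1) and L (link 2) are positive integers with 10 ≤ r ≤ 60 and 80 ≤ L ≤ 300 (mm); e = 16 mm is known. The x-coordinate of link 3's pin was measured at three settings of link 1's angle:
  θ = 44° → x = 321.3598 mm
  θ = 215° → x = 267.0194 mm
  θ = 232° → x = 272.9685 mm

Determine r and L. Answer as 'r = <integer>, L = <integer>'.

constraint per measurement: (x − r cos θ)² + (r sin θ − e)² = L²
subtracting the θ₁ and θ₂ equations cancels the r² and L² terms:
r = (x₁² − x₂²) / (2[(x₁cos θ₁ + e sin θ₁) − (x₂cos θ₂ + e sin θ₂)]) = 34.0000 → r = 34
L² = (x₁ − r cos θ₁)² + (r sin θ₁ − e)² = 88208.9839 → L = 297.0000 → L = 297
check at θ₃=232°: x = 272.9685 (printed 272.9685) ✓

r = 34, L = 297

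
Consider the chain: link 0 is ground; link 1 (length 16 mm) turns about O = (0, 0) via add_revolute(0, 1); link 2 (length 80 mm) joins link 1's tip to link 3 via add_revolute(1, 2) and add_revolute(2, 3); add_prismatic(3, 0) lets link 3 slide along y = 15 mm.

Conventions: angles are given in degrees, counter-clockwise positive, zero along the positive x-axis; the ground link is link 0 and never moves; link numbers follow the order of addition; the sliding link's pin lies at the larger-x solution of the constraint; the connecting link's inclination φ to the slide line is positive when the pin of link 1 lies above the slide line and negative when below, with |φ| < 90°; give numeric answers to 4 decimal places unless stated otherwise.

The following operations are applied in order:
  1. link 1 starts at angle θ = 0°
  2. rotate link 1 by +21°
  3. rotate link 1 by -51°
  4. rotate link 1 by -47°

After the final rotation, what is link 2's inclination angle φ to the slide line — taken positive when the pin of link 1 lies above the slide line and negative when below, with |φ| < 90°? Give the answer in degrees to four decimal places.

geometry: r = 16 mm, L = 80 mm, e = 15 mm; θ starts at 0°
rotate link 1 by +21°: θ ← 0° +21° = 21°
rotate link 1 by -51°: θ ← 21° -51° = -30°
rotate link 1 by -47°: θ ← -30° -47° = -77°
h = r sin θ − e = -15.589921 − 15 = -30.589921
sin φ = h / L = -30.589921 / 80 = -0.38237401
φ = arcsin(-0.38237401) = -22.480812°

-22.4808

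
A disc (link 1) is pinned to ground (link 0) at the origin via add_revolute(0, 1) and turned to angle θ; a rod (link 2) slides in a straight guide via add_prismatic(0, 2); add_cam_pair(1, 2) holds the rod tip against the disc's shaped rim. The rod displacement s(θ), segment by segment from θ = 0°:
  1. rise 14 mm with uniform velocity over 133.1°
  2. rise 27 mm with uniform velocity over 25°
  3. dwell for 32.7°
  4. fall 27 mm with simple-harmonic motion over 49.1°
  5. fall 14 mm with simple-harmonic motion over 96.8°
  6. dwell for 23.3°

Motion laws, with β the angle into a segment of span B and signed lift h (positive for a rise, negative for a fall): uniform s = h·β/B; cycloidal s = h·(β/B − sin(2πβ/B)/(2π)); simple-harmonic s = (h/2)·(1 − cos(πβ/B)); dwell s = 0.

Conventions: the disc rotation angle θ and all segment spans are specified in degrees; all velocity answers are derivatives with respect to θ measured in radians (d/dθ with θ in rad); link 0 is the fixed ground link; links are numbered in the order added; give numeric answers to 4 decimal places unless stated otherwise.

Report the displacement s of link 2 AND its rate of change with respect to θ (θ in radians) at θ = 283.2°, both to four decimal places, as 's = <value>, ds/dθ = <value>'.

segment 1 (0° to 133.1°, uniform, h = 14) is passed completely: s = 0.0000 + (14) = 14.0000
segment 2 (133.1° to 158.1°, uniform, h = 27) is passed completely: s = 14.0000 + (27) = 41.0000
segment 3 (158.1° to 190.8°, dwell): s unchanged at 41.0000
segment 4 (190.8° to 239.9°, simple-harmonic, h = -27) is passed completely: s = 41.0000 + (-27) = 14.0000
θ = 283.2° falls in segment 5 (239.9° to 336.7°, simple-harmonic, h = -14): β = 283.2 − 239.9 = 43.3°, B = 96.8°; Δs = -14/2·(1 − cos(π·0.4473)) = -5.8467; s = 14.0000 − 5.8467 = 8.1533
velocity in seg [239.9°–336.7°] (simple-harmonic), θ in radians: β = 43.3° = 0.7557 rad, B = 96.8° = 1.6895 rad; ds/dθ = (πh/(2B)) sin(πβ/B) = (π·(-14)/(2·1.6895)) sin(π·0.4473) = -12.838634 mm/rad

s = 8.1533, ds/dθ = -12.8386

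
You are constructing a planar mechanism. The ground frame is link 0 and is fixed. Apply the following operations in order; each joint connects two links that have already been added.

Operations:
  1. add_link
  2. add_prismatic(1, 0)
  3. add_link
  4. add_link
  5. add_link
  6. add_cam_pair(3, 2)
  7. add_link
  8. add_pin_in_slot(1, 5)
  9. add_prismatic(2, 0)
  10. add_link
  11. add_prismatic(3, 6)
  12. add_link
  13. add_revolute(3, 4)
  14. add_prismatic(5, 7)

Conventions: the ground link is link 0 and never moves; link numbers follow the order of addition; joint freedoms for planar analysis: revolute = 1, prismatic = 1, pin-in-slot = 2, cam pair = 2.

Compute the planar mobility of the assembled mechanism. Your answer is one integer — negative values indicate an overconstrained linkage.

(L,J1,J2)=(1,0,0); link0 fixed
link1: (2,0,0)
P 1-0 [J1]: (2,1,0)
link2: (3,1,0)
link3: (4,1,0)
link4: (5,1,0)
C 3-2 [J2]: (5,1,1)
link5: (6,1,1)
PS 1-5 [J2]: (6,1,2)
P 2-0 [J1]: (6,2,2)
link6: (7,2,2)
P 3-6 [J1]: (7,3,2)
link7: (8,3,2)
R 3-4 [J1]: (8,4,2)
P 5-7 [J1]: (8,5,2)
Grübler: 3·7 − 2·5 − 2 = 9

M = 9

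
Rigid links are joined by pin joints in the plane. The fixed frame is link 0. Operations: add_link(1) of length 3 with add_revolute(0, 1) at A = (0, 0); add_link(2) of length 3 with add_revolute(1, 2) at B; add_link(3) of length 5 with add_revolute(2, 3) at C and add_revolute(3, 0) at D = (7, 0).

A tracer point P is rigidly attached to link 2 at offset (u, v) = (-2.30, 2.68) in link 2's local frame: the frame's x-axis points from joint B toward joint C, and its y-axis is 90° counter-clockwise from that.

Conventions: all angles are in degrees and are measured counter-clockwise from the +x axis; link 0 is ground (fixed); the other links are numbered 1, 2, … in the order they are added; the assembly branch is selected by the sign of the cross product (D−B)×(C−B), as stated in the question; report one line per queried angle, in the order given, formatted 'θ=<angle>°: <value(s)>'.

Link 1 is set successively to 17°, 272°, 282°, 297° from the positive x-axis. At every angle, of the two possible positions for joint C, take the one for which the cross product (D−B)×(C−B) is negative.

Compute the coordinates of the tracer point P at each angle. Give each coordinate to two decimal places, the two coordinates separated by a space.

A=(0,0), D=(7.00,0)
θ=17°: B = A + 3.00·(cos17°, sin17°) = (2.8689, 0.8771)
θ=17°: |BD| = 4.2232
θ=17°: circle(B,3.00) ∩ circle(D,5.00): a=0.2173, h=2.9921
θ=17°:   candidates: C₊=(3.7029,3.7589) cross=12.636; C₋=(2.4600,-2.0949) cross=-12.636
θ=17°:   branch - wants cross < 0 → take C=(2.4600,-2.0949) (cross=-12.636)
θ=17°: ex = (C−B)/|BC| = (-0.1363,-0.9907); ey = (0.9907,-0.1363)
θ=17°: P = B + -2.30·ex + 2.68·ey = (5.8374,2.7904)
θ=272°: B = A + 3.00·(cos272°, sin272°) = (0.1047, -2.9982)
θ=272°: |BD| = 7.5189
θ=272°: circle(B,3.00) ∩ circle(D,5.00): a=2.6955, h=1.3170
θ=272°:   candidates: C₊=(2.0515,-0.7156) cross=9.902; C₋=(3.1018,-3.1311) cross=-9.902
θ=272°:   branch - wants cross < 0 → take C=(3.1018,-3.1311) (cross=-9.902)
θ=272°: ex = (C−B)/|BC| = (0.9990,-0.0443); ey = (0.0443,0.9990)
θ=272°: P = B + -2.30·ex + 2.68·ey = (-2.0743,-0.2189)
θ=282°: B = A + 3.00·(cos282°, sin282°) = (0.6237, -2.9344)
θ=282°: |BD| = 7.0191
θ=282°: circle(B,3.00) ∩ circle(D,5.00): a=2.3698, h=1.8396
θ=282°:   candidates: C₊=(2.0074,-0.2726) cross=12.912; C₋=(3.5456,-3.6148) cross=-12.912
θ=282°:   branch - wants cross < 0 → take C=(3.5456,-3.6148) (cross=-12.912)
θ=282°: ex = (C−B)/|BC| = (0.9739,-0.2268); ey = (0.2268,0.9739)
θ=282°: P = B + -2.30·ex + 2.68·ey = (-1.0085,0.1973)
θ=297°: B = A + 3.00·(cos297°, sin297°) = (1.3620, -2.6730)
θ=297°: |BD| = 6.2396
θ=297°: circle(B,3.00) ∩ circle(D,5.00): a=1.8377, h=2.3713
θ=297°:   candidates: C₊=(2.0066,0.2569) cross=14.796; C₋=(4.0383,-4.0285) cross=-14.796
θ=297°:   branch - wants cross < 0 → take C=(4.0383,-4.0285) (cross=-14.796)
θ=297°: ex = (C−B)/|BC| = (0.8921,-0.4518); ey = (0.4518,0.8921)
θ=297°: P = B + -2.30·ex + 2.68·ey = (0.5210,0.7570)

θ=17°: 5.84 2.79
θ=272°: -2.07 -0.22
θ=282°: -1.01 0.20
θ=297°: 0.52 0.76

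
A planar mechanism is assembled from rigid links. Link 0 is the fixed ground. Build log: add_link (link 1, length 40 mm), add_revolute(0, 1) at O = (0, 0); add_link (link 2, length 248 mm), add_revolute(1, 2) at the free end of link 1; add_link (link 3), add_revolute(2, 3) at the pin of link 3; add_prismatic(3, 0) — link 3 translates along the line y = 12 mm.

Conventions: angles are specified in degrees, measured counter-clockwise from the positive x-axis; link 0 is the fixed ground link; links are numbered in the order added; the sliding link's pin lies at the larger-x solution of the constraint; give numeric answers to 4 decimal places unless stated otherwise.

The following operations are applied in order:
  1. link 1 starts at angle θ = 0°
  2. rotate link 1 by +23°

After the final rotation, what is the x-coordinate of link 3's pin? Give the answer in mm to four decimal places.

geometry: r = 40 mm, L = 248 mm, e = 12 mm; θ starts at 0°
rotate link 1 by +23°: θ ← 0° +23° = 23°
crank pin P = (r cos θ, r sin θ) = (36.820194, 15.629245)
h = r sin θ − e = 15.629245 − 12 = 3.629245
x = r cos θ + √(L² − h²) = 36.820194 + 247.973443 = 284.793637

284.7936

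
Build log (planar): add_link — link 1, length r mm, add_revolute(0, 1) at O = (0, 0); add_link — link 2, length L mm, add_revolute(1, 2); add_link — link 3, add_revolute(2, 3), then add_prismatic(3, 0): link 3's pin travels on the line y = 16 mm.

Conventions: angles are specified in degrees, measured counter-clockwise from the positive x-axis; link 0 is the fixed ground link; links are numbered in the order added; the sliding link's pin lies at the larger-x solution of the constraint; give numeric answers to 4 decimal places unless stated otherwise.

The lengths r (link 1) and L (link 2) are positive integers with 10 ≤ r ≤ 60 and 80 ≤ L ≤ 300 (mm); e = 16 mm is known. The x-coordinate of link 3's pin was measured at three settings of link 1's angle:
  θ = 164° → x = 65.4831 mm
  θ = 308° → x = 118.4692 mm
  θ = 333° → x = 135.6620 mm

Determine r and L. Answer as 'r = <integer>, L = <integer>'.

constraint per measurement: (x − r cos θ)² + (r sin θ − e)² = L²
subtracting the θ₁ and θ₂ equations cancels the r² and L² terms:
r = (x₁² − x₂²) / (2[(x₁cos θ₁ + e sin θ₁) − (x₂cos θ₂ + e sin θ₂)]) = 41.0000 → r = 41
L² = (x₁ − r cos θ₁)² + (r sin θ₁ − e)² = 11025.0046 → L = 105.0000 → L = 105
check at θ₃=333°: x = 135.6620 (printed 135.6620) ✓

r = 41, L = 105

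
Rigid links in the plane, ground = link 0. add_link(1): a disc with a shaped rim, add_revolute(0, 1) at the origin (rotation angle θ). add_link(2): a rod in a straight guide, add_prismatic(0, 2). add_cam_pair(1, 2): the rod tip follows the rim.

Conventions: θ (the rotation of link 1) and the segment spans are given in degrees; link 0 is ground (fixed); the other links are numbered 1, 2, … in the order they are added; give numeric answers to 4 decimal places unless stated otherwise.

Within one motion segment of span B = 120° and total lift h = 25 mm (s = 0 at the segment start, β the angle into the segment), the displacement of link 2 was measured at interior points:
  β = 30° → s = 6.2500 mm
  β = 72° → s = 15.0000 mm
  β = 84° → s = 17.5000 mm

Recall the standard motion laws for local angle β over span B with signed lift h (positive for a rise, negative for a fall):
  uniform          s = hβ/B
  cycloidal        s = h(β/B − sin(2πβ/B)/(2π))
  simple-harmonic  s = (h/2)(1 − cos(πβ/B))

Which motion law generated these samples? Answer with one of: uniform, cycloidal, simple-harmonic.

candidates at β/B = r: uniform s = h·r (linear in β); cycloidal s = h·(r − sin(2πr)/(2π)); simple-harmonic s = (h/2)(1 − cos(πr))
β=30°: printed 6.2500 | uniform 6.2500, cycloidal 2.2711, simple-harmonic 3.6612
β=72°: printed 15.0000 | uniform 15.0000, cycloidal 17.3387, simple-harmonic 16.3627
β=84°: printed 17.5000 | uniform 17.5000, cycloidal 21.2841, simple-harmonic 19.8473
only one law matches every sample → uniform

uniform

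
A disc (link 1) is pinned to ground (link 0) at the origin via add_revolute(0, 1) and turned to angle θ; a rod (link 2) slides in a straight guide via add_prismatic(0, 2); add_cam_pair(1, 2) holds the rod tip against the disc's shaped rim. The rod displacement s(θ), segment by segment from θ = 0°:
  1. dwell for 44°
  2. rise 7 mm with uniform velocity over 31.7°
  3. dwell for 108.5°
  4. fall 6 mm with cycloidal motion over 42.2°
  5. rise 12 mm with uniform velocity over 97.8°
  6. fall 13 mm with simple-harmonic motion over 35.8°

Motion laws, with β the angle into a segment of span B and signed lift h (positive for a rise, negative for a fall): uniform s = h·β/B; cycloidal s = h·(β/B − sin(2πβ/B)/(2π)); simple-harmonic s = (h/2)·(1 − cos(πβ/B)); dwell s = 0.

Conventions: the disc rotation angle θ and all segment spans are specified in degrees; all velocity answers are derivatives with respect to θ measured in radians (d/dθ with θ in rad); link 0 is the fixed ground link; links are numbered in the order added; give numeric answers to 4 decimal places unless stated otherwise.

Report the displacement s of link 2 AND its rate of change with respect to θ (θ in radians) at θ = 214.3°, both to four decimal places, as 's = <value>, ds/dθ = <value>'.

segment 1 (0° to 44°, dwell): s unchanged at 0.0000
segment 2 (44° to 75.7°, uniform, h = 7) is passed completely: s = 0.0000 + (7) = 7.0000
segment 3 (75.7° to 184.2°, dwell): s unchanged at 7.0000
θ = 214.3° falls in segment 4 (184.2° to 226.4°, cycloidal, h = -6): β = 214.3 − 184.2 = 30.1°, B = 42.2°; Δs = -6·(0.7133 − sin(2π·0.7133)/(2π)) = -5.2092; s = 7.0000 − 5.2092 = 1.7908
velocity in seg [184.2°–226.4°] (cycloidal), θ in radians: β = 30.1° = 0.5253 rad, B = 42.2° = 0.7365 rad; ds/dθ = (h/B)(1 − cos(2πβ/B)) = ((-6)/0.7365)(1 − cos(2π·0.7133)) = -10.009687 mm/rad

s = 1.7908, ds/dθ = -10.0097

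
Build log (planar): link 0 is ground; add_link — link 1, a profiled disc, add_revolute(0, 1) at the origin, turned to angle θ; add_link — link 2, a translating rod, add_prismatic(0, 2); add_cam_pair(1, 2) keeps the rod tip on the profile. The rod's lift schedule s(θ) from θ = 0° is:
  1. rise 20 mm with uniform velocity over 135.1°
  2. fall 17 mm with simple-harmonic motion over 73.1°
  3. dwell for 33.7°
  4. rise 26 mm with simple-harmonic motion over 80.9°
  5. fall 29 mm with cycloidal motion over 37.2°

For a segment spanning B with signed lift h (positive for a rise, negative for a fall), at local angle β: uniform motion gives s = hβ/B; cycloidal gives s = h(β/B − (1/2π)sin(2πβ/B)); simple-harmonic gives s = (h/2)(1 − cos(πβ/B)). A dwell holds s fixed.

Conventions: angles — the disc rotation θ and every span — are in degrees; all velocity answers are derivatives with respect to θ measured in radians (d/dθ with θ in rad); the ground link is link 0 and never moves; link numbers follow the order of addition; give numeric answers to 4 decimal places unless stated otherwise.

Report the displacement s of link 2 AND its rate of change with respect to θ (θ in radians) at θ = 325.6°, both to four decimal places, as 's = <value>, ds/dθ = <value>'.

seg 1 [0°–135.1°] uniform, h=20: full span → s += 20 → s = 20.0000
seg 2 [135.1°–208.2°] simple-harmonic, h=-17: full span → s += -17 → s = 3.0000
seg 3 [208.2°–241.9°] dwell: s stays 3.0000
seg 4 [241.9°–322.8°] simple-harmonic, h=26: full span → s += 26 → s = 29.0000
seg 5 [322.8°–360°] cycloidal, h=-29: θ=325.6° here. β=2.8, B=37.2. -29·(0.0753 − sin(2π·0.0753)/(2π)) = -0.0805 → s = 28.9195
velocity in seg [322.8°–360°] (cycloidal), θ in radians: β = 2.8° = 0.0489 rad, B = 37.2° = 0.6493 rad; ds/dθ = (h/B)(1 − cos(2πβ/B)) = ((-29)/0.6493)(1 − cos(2π·0.0753)) = -4.902616 mm/rad

s = 28.9195, ds/dθ = -4.9026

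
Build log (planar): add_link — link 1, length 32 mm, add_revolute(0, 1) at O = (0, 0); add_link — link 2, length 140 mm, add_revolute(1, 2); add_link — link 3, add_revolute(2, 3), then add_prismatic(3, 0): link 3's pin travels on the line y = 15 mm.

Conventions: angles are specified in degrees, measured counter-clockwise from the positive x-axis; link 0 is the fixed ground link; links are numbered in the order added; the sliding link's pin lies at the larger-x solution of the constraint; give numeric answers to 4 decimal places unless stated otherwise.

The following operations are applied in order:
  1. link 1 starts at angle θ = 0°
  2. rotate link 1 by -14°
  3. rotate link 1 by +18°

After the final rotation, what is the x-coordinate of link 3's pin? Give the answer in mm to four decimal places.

geometry: r = 32 mm, L = 140 mm, e = 15 mm; θ starts at 0°
rotate link 1 by -14°: θ ← 0° -14° = -14°
rotate link 1 by +18°: θ ← -14° +18° = 4°
crank pin P = (r cos θ, r sin θ) = (31.922050, 2.232207)
h = r sin θ − e = 2.232207 − 15 = -12.767793
x = r cos θ + √(L² − h²) = 31.922050 + 139.416582 = 171.338632

171.3386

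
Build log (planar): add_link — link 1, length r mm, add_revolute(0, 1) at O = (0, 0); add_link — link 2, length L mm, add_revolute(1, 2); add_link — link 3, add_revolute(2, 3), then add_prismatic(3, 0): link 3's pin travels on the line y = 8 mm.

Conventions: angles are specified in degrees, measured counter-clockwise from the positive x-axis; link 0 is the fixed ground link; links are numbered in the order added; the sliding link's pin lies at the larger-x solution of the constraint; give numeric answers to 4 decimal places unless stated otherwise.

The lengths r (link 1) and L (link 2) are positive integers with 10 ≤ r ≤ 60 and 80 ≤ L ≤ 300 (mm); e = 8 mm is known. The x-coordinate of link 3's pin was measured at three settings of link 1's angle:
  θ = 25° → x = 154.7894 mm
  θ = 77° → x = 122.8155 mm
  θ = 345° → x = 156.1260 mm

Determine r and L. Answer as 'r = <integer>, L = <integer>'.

constraint per measurement: (x − r cos θ)² + (r sin θ − e)² = L²
subtracting the θ₁ and θ₂ equations cancels the r² and L² terms:
r = (x₁² − x₂²) / (2[(x₁cos θ₁ + e sin θ₁) − (x₂cos θ₂ + e sin θ₂)]) = 41.0000 → r = 41
L² = (x₁ − r cos θ₁)² + (r sin θ₁ − e)² = 13924.0000 → L = 118.0000 → L = 118
check at θ₃=345°: x = 156.1260 (printed 156.1260) ✓

r = 41, L = 118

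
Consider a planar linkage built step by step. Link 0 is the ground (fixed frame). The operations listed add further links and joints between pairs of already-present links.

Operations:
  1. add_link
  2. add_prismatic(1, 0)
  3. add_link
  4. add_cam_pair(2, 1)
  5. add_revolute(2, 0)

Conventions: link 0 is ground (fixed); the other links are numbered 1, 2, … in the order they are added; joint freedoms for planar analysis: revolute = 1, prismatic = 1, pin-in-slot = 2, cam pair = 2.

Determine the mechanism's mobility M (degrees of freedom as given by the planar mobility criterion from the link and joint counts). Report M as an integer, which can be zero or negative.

ground; <1,0,0>
#1 <2,0,0>
P:1↔0 J1 <2,1,0>
#2 <3,1,0>
C:2↔1 J2 <3,1,1>
R:2↔0 J1 <3,2,1>
3×2 − 2×2 − 1×1 = 1

M = 1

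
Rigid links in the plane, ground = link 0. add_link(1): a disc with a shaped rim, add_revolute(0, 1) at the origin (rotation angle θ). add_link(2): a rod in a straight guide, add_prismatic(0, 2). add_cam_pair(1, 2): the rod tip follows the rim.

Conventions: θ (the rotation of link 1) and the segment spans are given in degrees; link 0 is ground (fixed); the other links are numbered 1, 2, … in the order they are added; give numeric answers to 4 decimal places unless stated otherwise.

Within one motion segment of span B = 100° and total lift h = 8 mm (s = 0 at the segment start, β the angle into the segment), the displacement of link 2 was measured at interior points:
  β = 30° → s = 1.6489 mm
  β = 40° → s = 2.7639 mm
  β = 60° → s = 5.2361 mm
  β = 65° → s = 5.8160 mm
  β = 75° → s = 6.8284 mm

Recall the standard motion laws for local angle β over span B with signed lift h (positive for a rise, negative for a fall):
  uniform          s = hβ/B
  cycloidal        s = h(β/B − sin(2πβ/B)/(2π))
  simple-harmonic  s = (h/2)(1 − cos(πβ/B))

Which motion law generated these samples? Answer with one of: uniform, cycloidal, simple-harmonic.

candidates at β/B = r: uniform s = h·r (linear in β); cycloidal s = h·(r − sin(2πr)/(2π)); simple-harmonic s = (h/2)(1 − cos(πr))
β=30°: printed 1.6489 | uniform 2.4000, cycloidal 1.1891, simple-harmonic 1.6489
β=40°: printed 2.7639 | uniform 3.2000, cycloidal 2.4516, simple-harmonic 2.7639
β=60°: printed 5.2361 | uniform 4.8000, cycloidal 5.5484, simple-harmonic 5.2361
β=65°: printed 5.8160 | uniform 5.2000, cycloidal 6.2301, simple-harmonic 5.8160
β=75°: printed 6.8284 | uniform 6.0000, cycloidal 7.2732, simple-harmonic 6.8284
only one law matches every sample → simple-harmonic

simple-harmonic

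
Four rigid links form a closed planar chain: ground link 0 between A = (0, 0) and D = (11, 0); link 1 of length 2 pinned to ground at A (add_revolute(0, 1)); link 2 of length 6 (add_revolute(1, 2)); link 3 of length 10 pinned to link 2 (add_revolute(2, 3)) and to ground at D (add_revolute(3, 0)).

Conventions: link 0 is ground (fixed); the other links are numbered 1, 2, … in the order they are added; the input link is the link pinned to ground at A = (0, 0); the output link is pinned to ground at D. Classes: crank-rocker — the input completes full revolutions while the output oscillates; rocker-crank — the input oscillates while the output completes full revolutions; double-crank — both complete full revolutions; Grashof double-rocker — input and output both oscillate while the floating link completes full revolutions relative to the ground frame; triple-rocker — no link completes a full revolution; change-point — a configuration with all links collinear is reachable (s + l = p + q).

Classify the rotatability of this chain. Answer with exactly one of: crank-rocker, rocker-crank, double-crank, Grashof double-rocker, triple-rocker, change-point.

lengths: ground=11, input=2, coupler=6, output=10
sorted: s=2 (shortest), l=11 (longest), p+q=16
s + l = 13 vs p + q = 16
s + l < p + q (Grashof) with shortest = input link → crank-rocker

crank-rocker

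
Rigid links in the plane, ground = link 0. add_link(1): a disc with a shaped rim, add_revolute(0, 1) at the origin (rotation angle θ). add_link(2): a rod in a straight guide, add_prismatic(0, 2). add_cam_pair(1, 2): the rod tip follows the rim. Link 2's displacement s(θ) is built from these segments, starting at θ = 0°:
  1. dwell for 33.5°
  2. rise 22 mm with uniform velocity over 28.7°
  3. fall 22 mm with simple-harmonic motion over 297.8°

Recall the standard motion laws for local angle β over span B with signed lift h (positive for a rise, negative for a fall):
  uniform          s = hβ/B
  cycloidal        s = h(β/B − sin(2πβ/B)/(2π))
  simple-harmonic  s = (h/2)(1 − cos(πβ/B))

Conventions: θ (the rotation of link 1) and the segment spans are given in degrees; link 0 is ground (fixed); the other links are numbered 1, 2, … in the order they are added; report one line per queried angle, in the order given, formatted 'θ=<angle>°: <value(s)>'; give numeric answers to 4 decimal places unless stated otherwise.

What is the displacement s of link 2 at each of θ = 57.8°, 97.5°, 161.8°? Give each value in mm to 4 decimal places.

segment 1 (0° to 33.5°, dwell): s unchanged at 0.0000
θ = 57.8° falls in segment 2 (33.5° to 62.2°, uniform, h = 22): β = 57.8 − 33.5 = 24.3°, B = 28.7°; Δs = 22·24.3/28.7 = 18.6272; s = 0.0000 + 18.6272 = 18.6272
segment 2 (33.5° to 62.2°, uniform, h = 22) is passed completely: s = 0.0000 + (22) = 22.0000
θ = 97.5° falls in segment 3 (62.2° to 360°, simple-harmonic, h = -22): β = 97.5 − 62.2 = 35.3°, B = 297.8°; Δs = -22/2·(1 − cos(π·0.1185)) = -0.7539; s = 22.0000 − 0.7539 = 21.2461
θ = 161.8° falls in segment 3 (62.2° to 360°, simple-harmonic, h = -22): β = 161.8 − 62.2 = 99.6°, B = 297.8°; Δs = -22/2·(1 − cos(π·0.3345)) = -5.5335; s = 22.0000 − 5.5335 = 16.4665

θ=57.8°: 18.6272
θ=97.5°: 21.2461
θ=161.8°: 16.4665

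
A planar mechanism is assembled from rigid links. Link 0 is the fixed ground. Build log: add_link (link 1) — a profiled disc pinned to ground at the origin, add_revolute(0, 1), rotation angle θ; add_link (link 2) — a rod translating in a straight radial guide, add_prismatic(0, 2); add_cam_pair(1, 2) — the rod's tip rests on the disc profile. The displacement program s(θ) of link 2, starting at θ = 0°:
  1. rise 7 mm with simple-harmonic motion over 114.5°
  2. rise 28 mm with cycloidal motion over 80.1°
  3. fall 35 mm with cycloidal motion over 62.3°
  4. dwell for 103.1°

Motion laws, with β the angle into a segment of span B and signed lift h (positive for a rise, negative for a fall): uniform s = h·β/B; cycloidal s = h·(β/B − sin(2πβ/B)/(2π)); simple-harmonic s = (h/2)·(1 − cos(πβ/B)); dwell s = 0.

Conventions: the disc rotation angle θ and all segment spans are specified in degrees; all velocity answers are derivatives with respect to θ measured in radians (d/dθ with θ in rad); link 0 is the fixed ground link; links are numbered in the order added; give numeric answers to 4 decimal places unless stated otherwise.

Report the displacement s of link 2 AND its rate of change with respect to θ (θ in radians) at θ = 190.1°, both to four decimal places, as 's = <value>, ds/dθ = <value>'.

seg 1 [0°–114.5°] simple-harmonic, h=7: full span → s += 7 → s = 7.0000
seg 2 [114.5°–194.6°] cycloidal, h=28: θ=190.1° here. β=75.6, B=80.1. 28·(0.9438 − sin(2π·0.9438)/(2π)) = 27.9675 → s = 34.9675
velocity in seg [114.5°–194.6°] (cycloidal), θ in radians: β = 75.6° = 1.3195 rad, B = 80.1° = 1.3980 rad; ds/dθ = (h/B)(1 − cos(2πβ/B)) = (28/1.3980)(1 − cos(2π·0.9438)) = 1.234877 mm/rad

s = 34.9675, ds/dθ = 1.2349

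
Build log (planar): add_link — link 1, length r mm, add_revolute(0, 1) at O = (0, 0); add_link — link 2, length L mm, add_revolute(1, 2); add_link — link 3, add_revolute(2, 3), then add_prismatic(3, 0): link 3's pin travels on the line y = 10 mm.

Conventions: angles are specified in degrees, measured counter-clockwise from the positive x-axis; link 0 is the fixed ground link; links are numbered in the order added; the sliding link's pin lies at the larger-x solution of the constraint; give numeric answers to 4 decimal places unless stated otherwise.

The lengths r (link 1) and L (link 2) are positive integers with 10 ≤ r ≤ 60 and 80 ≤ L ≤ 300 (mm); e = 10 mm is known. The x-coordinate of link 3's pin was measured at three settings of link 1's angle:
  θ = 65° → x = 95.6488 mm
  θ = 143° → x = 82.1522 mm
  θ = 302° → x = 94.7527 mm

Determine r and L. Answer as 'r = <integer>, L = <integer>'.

constraint per measurement: (x − r cos θ)² + (r sin θ − e)² = L²
subtracting the θ₁ and θ₂ equations cancels the r² and L² terms:
r = (x₁² − x₂²) / (2[(x₁cos θ₁ + e sin θ₁) − (x₂cos θ₂ + e sin θ₂)]) = 11.0000 → r = 11
L² = (x₁ − r cos θ₁)² + (r sin θ₁ − e)² = 8281.0008 → L = 91.0000 → L = 91
check at θ₃=302°: x = 94.7527 (printed 94.7527) ✓

r = 11, L = 91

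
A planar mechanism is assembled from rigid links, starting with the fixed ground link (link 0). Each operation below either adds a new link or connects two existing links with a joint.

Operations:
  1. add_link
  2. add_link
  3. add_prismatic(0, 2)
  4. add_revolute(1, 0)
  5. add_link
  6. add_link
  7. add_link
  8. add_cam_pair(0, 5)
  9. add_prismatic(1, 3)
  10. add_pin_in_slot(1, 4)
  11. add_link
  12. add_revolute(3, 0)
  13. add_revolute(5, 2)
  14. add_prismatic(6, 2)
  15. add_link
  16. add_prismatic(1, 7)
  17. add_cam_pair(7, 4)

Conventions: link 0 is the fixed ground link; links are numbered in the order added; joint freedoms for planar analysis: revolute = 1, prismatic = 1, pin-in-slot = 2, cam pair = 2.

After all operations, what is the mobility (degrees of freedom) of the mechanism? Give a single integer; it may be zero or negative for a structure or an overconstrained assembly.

L=1 J1=0 J2=0
add link → L=2 J1=0 J2=0
add link → L=3 J1=0 J2=0
P@0,2 dof=1 J1 → L=3 J1=1 J2=0
R@1,0 dof=1 J1 → L=3 J1=2 J2=0
add link → L=4 J1=2 J2=0
add link → L=5 J1=2 J2=0
add link → L=6 J1=2 J2=0
C@0,5 dof=2 J2 → L=6 J1=2 J2=1
P@1,3 dof=1 J1 → L=6 J1=3 J2=1
PS@1,4 dof=2 J2 → L=6 J1=3 J2=2
add link → L=7 J1=3 J2=2
R@3,0 dof=1 J1 → L=7 J1=4 J2=2
R@5,2 dof=1 J1 → L=7 J1=5 J2=2
P@6,2 dof=1 J1 → L=7 J1=6 J2=2
add link → L=8 J1=6 J2=2
P@1,7 dof=1 J1 → L=8 J1=7 J2=2
C@7,4 dof=2 J2 → L=8 J1=7 J2=3
M=3(L−1)−2J1−J2=3·7−2·7−3=4

M = 4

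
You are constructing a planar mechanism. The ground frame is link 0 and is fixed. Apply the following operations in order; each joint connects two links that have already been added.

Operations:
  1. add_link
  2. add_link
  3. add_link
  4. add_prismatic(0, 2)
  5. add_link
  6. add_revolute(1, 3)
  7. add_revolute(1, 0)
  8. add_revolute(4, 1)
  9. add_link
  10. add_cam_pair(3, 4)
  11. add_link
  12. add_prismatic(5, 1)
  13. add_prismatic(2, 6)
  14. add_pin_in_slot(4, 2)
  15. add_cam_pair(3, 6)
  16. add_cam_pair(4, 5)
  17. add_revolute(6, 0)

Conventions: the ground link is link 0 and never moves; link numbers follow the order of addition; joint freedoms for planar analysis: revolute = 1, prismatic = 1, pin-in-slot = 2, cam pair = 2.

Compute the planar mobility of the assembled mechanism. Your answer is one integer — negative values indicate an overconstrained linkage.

link 0 = ground. State L|J1|J2 = 1|0|0
+link1  2|0|0
+link2  3|0|0
+link3  4|0|0
P(0,2) f=1→J1  4|1|0
+link4  5|1|0
R(1,3) f=1→J1  5|2|0
R(1,0) f=1→J1  5|3|0
R(4,1) f=1→J1  5|4|0
+link5  6|4|0
C(3,4) f=2→J2  6|4|1
+link6  7|4|1
P(5,1) f=1→J1  7|5|1
P(2,6) f=1→J1  7|6|1
PS(4,2) f=2→J2  7|6|2
C(3,6) f=2→J2  7|6|3
C(4,5) f=2→J2  7|6|4
R(6,0) f=1→J1  7|7|4
M = 3(7−1)−2·7−4 = 18−14−4 = 0

M = 0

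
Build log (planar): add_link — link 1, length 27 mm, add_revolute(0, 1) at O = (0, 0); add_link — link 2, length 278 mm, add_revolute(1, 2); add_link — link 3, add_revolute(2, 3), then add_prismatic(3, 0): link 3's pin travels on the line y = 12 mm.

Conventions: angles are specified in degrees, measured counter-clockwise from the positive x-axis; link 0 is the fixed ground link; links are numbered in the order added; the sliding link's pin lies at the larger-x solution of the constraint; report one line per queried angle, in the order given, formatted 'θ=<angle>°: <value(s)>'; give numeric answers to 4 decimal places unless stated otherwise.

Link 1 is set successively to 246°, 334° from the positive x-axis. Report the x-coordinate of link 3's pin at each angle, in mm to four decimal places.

geometry: r = 27 mm, L = 278 mm, e = 12 mm
θ=246°: crank pin P = (r cos θ, r sin θ) = (-10.981889, -24.665727)
θ=246°: h = r sin θ − e = -24.665727 − 12 = -36.665727
θ=246°: x = r cos θ + √(L² − h²) = -10.981889 + 275.571451 = 264.589561
θ=334°: crank pin P = (r cos θ, r sin θ) = (24.267439, -11.836021)
θ=334°: h = r sin θ − e = -11.836021 − 12 = -23.836021
θ=334°: x = r cos θ + √(L² − h²) = 24.267439 + 276.976252 = 301.243691

θ=246°: 264.5896
θ=334°: 301.2437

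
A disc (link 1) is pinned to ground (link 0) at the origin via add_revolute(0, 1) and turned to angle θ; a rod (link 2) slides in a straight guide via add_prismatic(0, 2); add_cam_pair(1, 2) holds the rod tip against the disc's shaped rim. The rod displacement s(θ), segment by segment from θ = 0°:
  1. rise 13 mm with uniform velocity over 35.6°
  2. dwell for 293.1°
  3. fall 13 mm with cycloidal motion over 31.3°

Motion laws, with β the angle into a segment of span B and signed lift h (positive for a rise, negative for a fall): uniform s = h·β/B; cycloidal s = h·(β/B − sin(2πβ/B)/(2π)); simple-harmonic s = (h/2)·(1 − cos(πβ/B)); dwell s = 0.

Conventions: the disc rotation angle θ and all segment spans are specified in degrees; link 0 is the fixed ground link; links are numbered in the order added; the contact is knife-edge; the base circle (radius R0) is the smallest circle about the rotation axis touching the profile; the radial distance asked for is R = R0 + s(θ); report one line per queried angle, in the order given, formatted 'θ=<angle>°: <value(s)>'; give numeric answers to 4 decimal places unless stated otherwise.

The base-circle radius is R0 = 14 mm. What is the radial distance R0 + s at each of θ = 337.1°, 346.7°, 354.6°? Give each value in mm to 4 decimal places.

segment 1 (0° to 35.6°, uniform, h = 13) is passed completely: s = 0.0000 + (13) = 13.0000
segment 2 (35.6° to 328.7°, dwell): s unchanged at 13.0000
θ = 337.1° falls in segment 3 (328.7° to 360°, cycloidal, h = -13): β = 337.1 − 328.7 = 8.4°, B = 31.3°; Δs = -13·(0.2684 − sin(2π·0.2684)/(2π)) = -1.4336; s = 13.0000 − 1.4336 = 11.5664
θ = 346.7° falls in segment 3 (328.7° to 360°, cycloidal, h = -13): β = 346.7 − 328.7 = 18°, B = 31.3°; Δs = -13·(0.5751 − sin(2π·0.5751)/(2π)) = -8.4163; s = 13.0000 − 8.4163 = 4.5837
θ = 354.6° falls in segment 3 (328.7° to 360°, cycloidal, h = -13): β = 354.6 − 328.7 = 25.9°, B = 31.3°; Δs = -13·(0.8275 − sin(2π·0.8275)/(2π)) = -12.5859; s = 13.0000 − 12.5859 = 0.4141
θ=337.1°: R = R0 + s = 14 + 11.5664 = 25.5664
θ=346.7°: R = R0 + s = 14 + 4.5837 = 18.5837
θ=354.6°: R = R0 + s = 14 + 0.4141 = 14.4141

θ=337.1°: 25.5664
θ=346.7°: 18.5837
θ=354.6°: 14.4141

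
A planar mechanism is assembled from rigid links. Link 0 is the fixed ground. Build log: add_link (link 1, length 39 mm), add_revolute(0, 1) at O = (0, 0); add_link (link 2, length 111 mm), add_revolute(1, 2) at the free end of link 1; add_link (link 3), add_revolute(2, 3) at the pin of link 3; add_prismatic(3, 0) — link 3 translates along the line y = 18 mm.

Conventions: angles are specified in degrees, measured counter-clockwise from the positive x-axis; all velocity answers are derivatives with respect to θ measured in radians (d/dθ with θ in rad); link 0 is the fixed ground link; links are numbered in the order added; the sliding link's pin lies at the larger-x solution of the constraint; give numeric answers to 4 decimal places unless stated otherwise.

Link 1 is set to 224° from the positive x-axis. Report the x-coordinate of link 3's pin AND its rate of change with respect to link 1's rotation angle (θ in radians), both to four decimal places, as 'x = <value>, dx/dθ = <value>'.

geometry: r = 39 mm, L = 111 mm, e = 18 mm
crank pin P = (r cos θ, r sin θ) = (-28.054252, -27.091676)
h = r sin θ − e = -27.091676 − 18 = -45.091676
x = r cos θ + √(L² − h²) = -28.054252 + 101.428501 = 73.374248
dx/dθ = −r sin θ − h·r cos θ/√(L² − h²) (θ in radians; h = -45.091676) = 14.619706

x = 73.3742, dx/dθ = 14.6197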